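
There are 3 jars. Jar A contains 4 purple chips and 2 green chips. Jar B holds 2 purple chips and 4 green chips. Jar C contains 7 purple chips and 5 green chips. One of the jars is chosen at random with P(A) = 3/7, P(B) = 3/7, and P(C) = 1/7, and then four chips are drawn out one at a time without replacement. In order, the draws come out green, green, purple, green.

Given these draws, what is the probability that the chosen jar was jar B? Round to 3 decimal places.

Compute the likelihood of the observed sequence for each case: P(data | jar A) = (2/6)(1/5)(4/4)(0/3) = 0; P(data | jar B) = (4/6)(3/5)(2/4)(2/3) = 0.13333; P(data | jar C) = (5/12)(4/11)(7/10)(3/9) = 0.035354.
Multiplying each by its prior: 3/7 · 0 = 0, 3/7 · 0.13333 = 0.057143, 1/7 · 0.035354 = 0.0050505; with total 0.062193.
Hence P(jar B | data) = (0.057143) / (0.062193) = 0.91879.

0.919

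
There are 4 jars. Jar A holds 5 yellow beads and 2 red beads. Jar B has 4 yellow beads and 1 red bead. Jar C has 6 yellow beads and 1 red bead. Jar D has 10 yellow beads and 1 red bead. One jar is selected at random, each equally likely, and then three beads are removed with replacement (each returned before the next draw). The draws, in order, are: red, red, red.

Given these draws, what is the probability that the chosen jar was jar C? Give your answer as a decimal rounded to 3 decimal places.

For each hypothesis, P(data | H) works out to: P(data | jar A) = (2/7)(2/7)(2/7) = 0.023324; P(data | jar B) = (1/5)(1/5)(1/5) = 0.008; P(data | jar C) = (1/7)(1/7)(1/7) = 0.0029155; P(data | jar D) = (1/11)(1/11)(1/11) = 0.00075131.
Weighting by the prior gives 1/4 · 0.023324 = 0.0058309, 1/4 · 0.008 = 0.002, 1/4 · 0.0029155 = 0.00072886, 1/4 · 0.00075131 = 0.00018783; these sum to 0.0087476.
Therefore the posterior P(jar C | data) = (0.00072886) / (0.0087476) = 0.083322.

0.083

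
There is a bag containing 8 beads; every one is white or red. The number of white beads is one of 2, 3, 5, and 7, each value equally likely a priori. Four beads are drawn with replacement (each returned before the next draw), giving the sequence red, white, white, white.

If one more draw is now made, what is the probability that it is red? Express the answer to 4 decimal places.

0.3373

The likelihood of the observed sequence under each hypothesis: P(data | r = 2) = (6/8)(2/8)(2/8)(2/8) = 0.011719; P(data | r = 3) = (5/8)(3/8)(3/8)(3/8) = 0.032959; P(data | r = 5) = (3/8)(5/8)(5/8)(5/8) = 0.091553; P(data | r = 7) = (1/8)(7/8)(7/8)(7/8) = 0.08374.
Multiplying each by its prior: 1/4 · 0.011719 = 0.0029297, 1/4 · 0.032959 = 0.0082397, 1/4 · 0.091553 = 0.022888, 1/4 · 0.08374 = 0.020935; these sum to 0.054993.
The posterior is then P(r = 2 | data) = 0.053274, P(r = 3 | data) = 0.14983, P(r = 5 | data) = 0.4162, P(r = 7 | data) = 0.38069.
Averaging over the posterior, P(red next | data) = (3/4)(0.053274) + (5/8)(0.14983) + (3/8)(0.4162) + (1/8)(0.38069) = 0.33726.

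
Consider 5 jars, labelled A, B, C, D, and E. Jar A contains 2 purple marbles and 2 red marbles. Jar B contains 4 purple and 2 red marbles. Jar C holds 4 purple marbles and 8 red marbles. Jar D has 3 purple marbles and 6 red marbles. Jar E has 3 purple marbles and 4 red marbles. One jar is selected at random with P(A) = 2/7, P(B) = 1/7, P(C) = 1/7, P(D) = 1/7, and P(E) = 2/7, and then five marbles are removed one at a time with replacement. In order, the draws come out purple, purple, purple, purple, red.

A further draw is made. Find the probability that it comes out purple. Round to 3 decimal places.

0.530

For each hypothesis, P(data | H) works out to: P(data | jar A) = (2/4)(2/4)(2/4)(2/4)(2/4) = 0.03125; P(data | jar B) = (4/6)(4/6)(4/6)(4/6)(2/6) = 0.065844; P(data | jar C) = (4/12)(4/12)(4/12)(4/12)(8/12) = 0.0082305; P(data | jar D) = (3/9)(3/9)(3/9)(3/9)(6/9) = 0.0082305; P(data | jar E) = (3/7)(3/7)(3/7)(3/7)(4/7) = 0.019278.
Weighting by the prior gives 2/7 · 0.03125 = 0.0089286, 1/7 · 0.065844 = 0.0094062, 1/7 · 0.0082305 = 0.0011758, 1/7 · 0.0082305 = 0.0011758, 2/7 · 0.019278 = 0.0055079; with total 0.026194.
Dividing through by the total gives posterior P(jar A | data) = 0.34086, P(jar B | data) = 0.3591, P(jar C | data) = 0.044887, P(jar D | data) = 0.044887, P(jar E | data) = 0.21027.
The predictive probability is P(purple next | data) = (1/2)(0.34086) + (2/3)(0.3591) + (1/3)(0.044887) + (1/3)(0.044887) + (3/7)(0.21027) = 0.52987.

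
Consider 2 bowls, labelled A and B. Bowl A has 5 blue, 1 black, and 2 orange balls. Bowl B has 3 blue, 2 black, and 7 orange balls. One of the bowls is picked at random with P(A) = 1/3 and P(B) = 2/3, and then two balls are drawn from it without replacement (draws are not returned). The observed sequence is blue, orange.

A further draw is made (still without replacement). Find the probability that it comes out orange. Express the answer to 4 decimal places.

For each hypothesis, P(data | H) works out to: P(data | bowl A) = (5/8)(2/7) = 5/28; P(data | bowl B) = (3/12)(7/11) = 7/44.
Multiplying each by its prior: 1/3 · 5/28 = 5/84, 2/3 · 7/44 = 7/66; summing to 51/308.
Normalising, the posterior is P(bowl A | data) = 0.35948, P(bowl B | data) = 0.64052.
Averaging over the posterior, P(orange next | data) = (1/6)(0.35948) + (3/5)(0.64052) = 0.44423.

0.4442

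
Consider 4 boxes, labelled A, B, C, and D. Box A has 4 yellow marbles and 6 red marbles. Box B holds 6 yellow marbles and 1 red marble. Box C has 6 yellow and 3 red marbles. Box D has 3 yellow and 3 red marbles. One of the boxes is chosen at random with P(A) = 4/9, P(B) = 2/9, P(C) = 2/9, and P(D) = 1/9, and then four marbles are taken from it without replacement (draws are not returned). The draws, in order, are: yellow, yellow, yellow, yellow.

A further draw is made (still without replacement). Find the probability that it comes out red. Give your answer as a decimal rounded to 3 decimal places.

0.402

For each hypothesis, P(data | H) works out to: P(data | box A) = (4/10)(3/9)(2/8)(1/7) = 1/210; P(data | box B) = (6/7)(5/6)(4/5)(3/4) = 3/7; P(data | box C) = (6/9)(5/8)(4/7)(3/6) = 5/42; P(data | box D) = (3/6)(2/5)(1/4)(0/3) = 0.
Multiplying each by its prior: 4/9 · 1/210 = 2/945, 2/9 · 3/7 = 2/21, 2/9 · 5/42 = 5/189, 1/9 · 0 = 0; with total 13/105.
The posterior is then P(box A | data) = 2/117, P(box B | data) = 10/13, P(box C | data) = 25/117, P(box D | data) = 0.
The predictive probability is P(red next | data) = (1)(2/117) + (1/3)(10/13) + (3/5)(25/117) = 47/117.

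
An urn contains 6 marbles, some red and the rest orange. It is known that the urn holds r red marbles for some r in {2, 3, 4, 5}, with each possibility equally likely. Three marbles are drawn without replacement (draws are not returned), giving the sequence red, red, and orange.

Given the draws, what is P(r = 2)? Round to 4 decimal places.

Compute the likelihood of the observed sequence for each case: P(data | r = 2) = (2/6)(1/5)(4/4) = 1/15; P(data | r = 3) = (3/6)(2/5)(3/4) = 3/20; P(data | r = 4) = (4/6)(3/5)(2/4) = 1/5; P(data | r = 5) = (5/6)(4/5)(1/4) = 1/6.
Weighting by the prior gives 1/4 · 1/15 = 1/60, 1/4 · 3/20 = 3/80, 1/4 · 1/5 = 1/20, 1/4 · 1/6 = 1/24; these sum to 7/48.
So P(r = 2 | data) = (1/60) / (7/48) = 4/35.

0.1143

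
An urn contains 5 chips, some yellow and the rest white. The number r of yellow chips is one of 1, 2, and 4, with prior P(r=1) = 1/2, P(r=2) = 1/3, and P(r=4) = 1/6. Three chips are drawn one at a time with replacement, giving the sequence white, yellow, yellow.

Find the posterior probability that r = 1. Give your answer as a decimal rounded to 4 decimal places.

0.2308

Compute the likelihood of the observed sequence for each case: P(data | r = 1) = (4/5)(1/5)(1/5) = 4/125; P(data | r = 2) = (3/5)(2/5)(2/5) = 12/125; P(data | r = 4) = (1/5)(4/5)(4/5) = 16/125.
The prior-weighted likelihoods are 1/2 · 4/125 = 2/125, 1/3 · 12/125 = 4/125, 1/6 · 16/125 = 8/375; summing to 26/375.
Therefore the posterior P(r = 1 | data) = (2/125) / (26/375) = 3/13.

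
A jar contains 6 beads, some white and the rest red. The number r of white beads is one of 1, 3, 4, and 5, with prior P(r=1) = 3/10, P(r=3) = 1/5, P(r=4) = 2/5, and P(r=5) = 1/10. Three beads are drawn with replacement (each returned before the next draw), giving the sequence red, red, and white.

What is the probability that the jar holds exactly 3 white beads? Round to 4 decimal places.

For each hypothesis, P(data | H) works out to: P(data | r = 1) = (5/6)(5/6)(1/6) = 25/216; P(data | r = 3) = (3/6)(3/6)(3/6) = 1/8; P(data | r = 4) = (2/6)(2/6)(4/6) = 2/27; P(data | r = 5) = (1/6)(1/6)(5/6) = 5/216.
Multiplying each by its prior: 3/10 · 25/216 = 5/144, 1/5 · 1/8 = 1/40, 2/5 · 2/27 = 4/135, 1/10 · 5/216 = 1/432; summing to 11/120.
By Bayes' rule, P(r = 3 | data) = (1/40) / (11/120) = 3/11.

0.2727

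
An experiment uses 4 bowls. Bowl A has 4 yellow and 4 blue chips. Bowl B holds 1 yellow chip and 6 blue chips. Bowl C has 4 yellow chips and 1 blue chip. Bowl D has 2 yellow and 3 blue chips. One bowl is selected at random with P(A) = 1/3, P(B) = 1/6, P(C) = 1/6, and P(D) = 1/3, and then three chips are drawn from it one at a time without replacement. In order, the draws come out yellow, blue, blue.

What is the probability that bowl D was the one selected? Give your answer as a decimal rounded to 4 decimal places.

For each hypothesis, P(data | H) works out to: P(data | bowl A) = (4/8)(4/7)(3/6) = 1/7; P(data | bowl B) = (1/7)(6/6)(5/5) = 1/7; P(data | bowl C) = (4/5)(1/4)(0/3) = 0; P(data | bowl D) = (2/5)(3/4)(2/3) = 1/5.
Multiplying each by its prior: 1/3 · 1/7 = 1/21, 1/6 · 1/7 = 1/42, 1/6 · 0 = 0, 1/3 · 1/5 = 1/15; with total 29/210.
So P(bowl D | data) = (1/15) / (29/210) = 14/29.

0.4828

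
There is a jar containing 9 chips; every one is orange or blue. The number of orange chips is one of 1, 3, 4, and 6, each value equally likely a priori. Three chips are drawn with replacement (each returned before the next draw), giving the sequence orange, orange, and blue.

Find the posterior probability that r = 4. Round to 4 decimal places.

Under each hypothesis, the probability of the observed sequence is: P(data | r = 1) = (1/9)(1/9)(8/9) = 0.010974; P(data | r = 3) = (3/9)(3/9)(6/9) = 0.074074; P(data | r = 4) = (4/9)(4/9)(5/9) = 0.10974; P(data | r = 6) = (6/9)(6/9)(3/9) = 0.14815.
Weighting by the prior gives 1/4 · 0.010974 = 0.0027435, 1/4 · 0.074074 = 0.018519, 1/4 · 0.10974 = 0.027435, 1/4 · 0.14815 = 0.037037; these sum to 0.085734.
Hence P(r = 4 | data) = (0.027435) / (0.085734) = 0.32.

0.3200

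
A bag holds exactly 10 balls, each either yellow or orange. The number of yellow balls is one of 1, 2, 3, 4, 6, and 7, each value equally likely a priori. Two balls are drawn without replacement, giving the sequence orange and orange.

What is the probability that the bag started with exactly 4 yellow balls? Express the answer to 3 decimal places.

0.138

Under each hypothesis, the probability of the observed sequence is: P(data | r = 1) = (9/10)(8/9) = 4/5; P(data | r = 2) = (8/10)(7/9) = 28/45; P(data | r = 3) = (7/10)(6/9) = 7/15; P(data | r = 4) = (6/10)(5/9) = 1/3; P(data | r = 6) = (4/10)(3/9) = 2/15; P(data | r = 7) = (3/10)(2/9) = 1/15.
The prior-weighted likelihoods are 1/6 · 4/5 = 2/15, 1/6 · 28/45 = 14/135, 1/6 · 7/15 = 7/90, 1/6 · 1/3 = 1/18, 1/6 · 2/15 = 1/45, 1/6 · 1/15 = 1/90; with total 109/270.
Therefore the posterior P(r = 4 | data) = (1/18) / (109/270) = 15/109.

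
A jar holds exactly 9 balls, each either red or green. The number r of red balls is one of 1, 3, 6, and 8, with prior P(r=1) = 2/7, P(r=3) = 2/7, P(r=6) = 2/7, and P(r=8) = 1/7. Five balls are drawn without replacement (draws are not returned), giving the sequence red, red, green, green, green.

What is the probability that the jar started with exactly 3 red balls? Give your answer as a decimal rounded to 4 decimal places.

0.8000

The likelihood of the observed sequence under each hypothesis: P(data | r = 1) = (1/9)(0/8) = 0; P(data | r = 3) = (3/9)(2/8)(6/7)(5/6)(4/5) = 1/21; P(data | r = 6) = (6/9)(5/8)(3/7)(2/6)(1/5) = 1/84; P(data | r = 8) = (8/9)(7/8)(1/7)(0/6) = 0.
Multiplying each by its prior: 2/7 · 0 = 0, 2/7 · 1/21 = 2/147, 2/7 · 1/84 = 1/294, 1/7 · 0 = 0; summing to 5/294.
Therefore the posterior P(r = 3 | data) = (2/147) / (5/294) = 4/5.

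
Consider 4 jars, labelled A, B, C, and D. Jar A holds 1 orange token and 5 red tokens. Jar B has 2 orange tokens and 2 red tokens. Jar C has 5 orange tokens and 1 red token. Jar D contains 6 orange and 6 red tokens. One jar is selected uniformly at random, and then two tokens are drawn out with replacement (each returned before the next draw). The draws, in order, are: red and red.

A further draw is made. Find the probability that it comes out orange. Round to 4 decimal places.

0.3182

Compute the likelihood of the observed sequence for each case: P(data | jar A) = (5/6)(5/6) = 25/36; P(data | jar B) = (2/4)(2/4) = 1/4; P(data | jar C) = (1/6)(1/6) = 1/36; P(data | jar D) = (6/12)(6/12) = 1/4.
Weighting by the prior gives 1/4 · 25/36 = 25/144, 1/4 · 1/4 = 1/16, 1/4 · 1/36 = 1/144, 1/4 · 1/4 = 1/16; these sum to 11/36.
Normalising, the posterior is P(jar A | data) = 25/44, P(jar B | data) = 9/44, P(jar C | data) = 1/44, P(jar D | data) = 9/44.
The predictive probability is P(orange next | data) = (1/6)(25/44) + (1/2)(9/44) + (5/6)(1/44) + (1/2)(9/44) = 7/22.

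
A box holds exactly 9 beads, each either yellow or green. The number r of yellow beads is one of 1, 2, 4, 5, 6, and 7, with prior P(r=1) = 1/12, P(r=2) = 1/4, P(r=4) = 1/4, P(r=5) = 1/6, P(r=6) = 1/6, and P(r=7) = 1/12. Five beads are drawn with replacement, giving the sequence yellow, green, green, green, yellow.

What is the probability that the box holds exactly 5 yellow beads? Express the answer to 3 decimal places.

Under each hypothesis, the probability of the observed sequence is: P(data | r = 1) = (1/9)(8/9)(8/9)(8/9)(1/9) = 0.0086708; P(data | r = 2) = (2/9)(7/9)(7/9)(7/9)(2/9) = 0.023235; P(data | r = 4) = (4/9)(5/9)(5/9)(5/9)(4/9) = 0.03387; P(data | r = 5) = (5/9)(4/9)(4/9)(4/9)(5/9) = 0.027096; P(data | r = 6) = (6/9)(3/9)(3/9)(3/9)(6/9) = 0.016461; P(data | r = 7) = (7/9)(2/9)(2/9)(2/9)(7/9) = 0.0066386.
The prior-weighted likelihoods are 1/12 · 0.0086708 = 0.00072256, 1/4 · 0.023235 = 0.0058087, 1/4 · 0.03387 = 0.0084675, 1/6 · 0.027096 = 0.004516, 1/6 · 0.016461 = 0.0027435, 1/12 · 0.0066386 = 0.00055321; with total 0.022812.
So P(r = 5 | data) = (0.004516) / (0.022812) = 0.19797.

0.198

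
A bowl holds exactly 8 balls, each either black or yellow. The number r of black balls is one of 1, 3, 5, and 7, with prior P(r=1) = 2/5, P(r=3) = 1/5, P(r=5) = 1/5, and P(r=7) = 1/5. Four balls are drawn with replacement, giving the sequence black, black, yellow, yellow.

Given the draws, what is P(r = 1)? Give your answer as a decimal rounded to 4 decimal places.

For each hypothesis, P(data | H) works out to: P(data | r = 1) = (1/8)(1/8)(7/8)(7/8) = 0.011963; P(data | r = 3) = (3/8)(3/8)(5/8)(5/8) = 0.054932; P(data | r = 5) = (5/8)(5/8)(3/8)(3/8) = 0.054932; P(data | r = 7) = (7/8)(7/8)(1/8)(1/8) = 0.011963.
Weighting by the prior gives 2/5 · 0.011963 = 0.0047852, 1/5 · 0.054932 = 0.010986, 1/5 · 0.054932 = 0.010986, 1/5 · 0.011963 = 0.0023926; with total 0.02915.
Hence P(r = 1 | data) = (0.0047852) / (0.02915) = 0.16415.

0.1642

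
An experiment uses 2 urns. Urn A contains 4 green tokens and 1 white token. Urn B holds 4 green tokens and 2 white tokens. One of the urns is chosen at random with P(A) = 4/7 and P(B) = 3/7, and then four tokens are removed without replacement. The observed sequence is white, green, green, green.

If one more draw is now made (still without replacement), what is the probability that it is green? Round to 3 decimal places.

0.833

Compute the likelihood of the observed sequence for each case: P(data | urn A) = (1/5)(4/4)(3/3)(2/2) = 1/5; P(data | urn B) = (2/6)(4/5)(3/4)(2/3) = 2/15.
Weighting by the prior gives 4/7 · 1/5 = 4/35, 3/7 · 2/15 = 2/35; with total 6/35.
The posterior is then P(urn A | data) = 2/3, P(urn B | data) = 1/3.
Averaging over the posterior, P(green next | data) = (1)(2/3) + (1/2)(1/3) = 5/6.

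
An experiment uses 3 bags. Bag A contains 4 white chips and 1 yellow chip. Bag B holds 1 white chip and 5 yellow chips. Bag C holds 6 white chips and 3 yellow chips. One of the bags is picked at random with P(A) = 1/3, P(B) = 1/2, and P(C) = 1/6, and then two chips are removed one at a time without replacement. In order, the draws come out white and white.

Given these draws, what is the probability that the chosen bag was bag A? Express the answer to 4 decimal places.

0.7423

The likelihood of the observed sequence under each hypothesis: P(data | bag A) = (4/5)(3/4) = 3/5; P(data | bag B) = (1/6)(0/5) = 0; P(data | bag C) = (6/9)(5/8) = 5/12.
Multiplying each by its prior: 1/3 · 3/5 = 1/5, 1/2 · 0 = 0, 1/6 · 5/12 = 5/72; summing to 97/360.
So P(bag A | data) = (1/5) / (97/360) = 72/97.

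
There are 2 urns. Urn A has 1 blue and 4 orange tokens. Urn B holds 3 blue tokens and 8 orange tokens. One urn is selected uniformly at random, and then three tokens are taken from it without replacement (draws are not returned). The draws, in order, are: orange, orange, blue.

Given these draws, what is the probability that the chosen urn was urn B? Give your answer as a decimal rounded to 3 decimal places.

0.459

For each hypothesis, P(data | H) works out to: P(data | urn A) = (4/5)(3/4)(1/3) = 1/5; P(data | urn B) = (8/11)(7/10)(3/9) = 28/165.
The prior-weighted likelihoods are 1/2 · 1/5 = 1/10, 1/2 · 28/165 = 14/165; these sum to 61/330.
Hence P(urn B | data) = (14/165) / (61/330) = 28/61.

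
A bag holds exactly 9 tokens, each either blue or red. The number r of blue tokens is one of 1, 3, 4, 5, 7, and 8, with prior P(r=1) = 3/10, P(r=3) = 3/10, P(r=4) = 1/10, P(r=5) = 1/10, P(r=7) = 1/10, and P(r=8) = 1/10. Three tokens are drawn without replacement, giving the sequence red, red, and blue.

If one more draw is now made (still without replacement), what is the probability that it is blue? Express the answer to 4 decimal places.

0.3108

For each hypothesis, P(data | H) works out to: P(data | r = 1) = (8/9)(7/8)(1/7) = 1/9; P(data | r = 3) = (6/9)(5/8)(3/7) = 5/28; P(data | r = 4) = (5/9)(4/8)(4/7) = 10/63; P(data | r = 5) = (4/9)(3/8)(5/7) = 5/42; P(data | r = 7) = (2/9)(1/8)(7/7) = 1/36; P(data | r = 8) = (1/9)(0/8) = 0.
The prior-weighted likelihoods are 3/10 · 1/9 = 1/30, 3/10 · 5/28 = 3/56, 1/10 · 10/63 = 1/63, 1/10 · 5/42 = 1/84, 1/10 · 1/36 = 1/360, 1/10 · 0 = 0; summing to 37/315.
Normalising, the posterior is P(r = 1 | data) = 21/74, P(r = 3 | data) = 135/296, P(r = 4 | data) = 5/37, P(r = 5 | data) = 15/148, P(r = 7 | data) = 7/296, P(r = 8 | data) = 0.
The predictive probability is P(blue next | data) = (0)(21/74) + (1/3)(135/296) + (1/2)(5/37) + (2/3)(15/148) + (1)(7/296) = 23/74.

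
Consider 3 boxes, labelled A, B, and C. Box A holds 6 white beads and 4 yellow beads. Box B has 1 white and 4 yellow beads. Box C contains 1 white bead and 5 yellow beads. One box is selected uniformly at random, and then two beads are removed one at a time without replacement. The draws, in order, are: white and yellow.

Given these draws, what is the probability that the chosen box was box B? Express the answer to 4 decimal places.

The likelihood of the observed sequence under each hypothesis: P(data | box A) = (6/10)(4/9) = 4/15; P(data | box B) = (1/5)(4/4) = 1/5; P(data | box C) = (1/6)(5/5) = 1/6.
The prior-weighted likelihoods are 1/3 · 4/15 = 4/45, 1/3 · 1/5 = 1/15, 1/3 · 1/6 = 1/18; summing to 19/90.
By Bayes' rule, P(box B | data) = (1/15) / (19/90) = 6/19.

0.3158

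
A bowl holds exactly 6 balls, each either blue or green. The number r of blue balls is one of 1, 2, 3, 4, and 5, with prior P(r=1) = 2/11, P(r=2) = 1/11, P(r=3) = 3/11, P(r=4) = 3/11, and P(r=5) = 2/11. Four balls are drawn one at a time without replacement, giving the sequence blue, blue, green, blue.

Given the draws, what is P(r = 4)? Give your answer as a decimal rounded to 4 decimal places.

Compute the likelihood of the observed sequence for each case: P(data | r = 1) = (1/6)(0/5) = 0; P(data | r = 2) = (2/6)(1/5)(4/4)(0/3) = 0; P(data | r = 3) = (3/6)(2/5)(3/4)(1/3) = 1/20; P(data | r = 4) = (4/6)(3/5)(2/4)(2/3) = 2/15; P(data | r = 5) = (5/6)(4/5)(1/4)(3/3) = 1/6.
Weighting by the prior gives 2/11 · 0 = 0, 1/11 · 0 = 0, 3/11 · 1/20 = 3/220, 3/11 · 2/15 = 2/55, 2/11 · 1/6 = 1/33; with total 53/660.
Hence P(r = 4 | data) = (2/55) / (53/660) = 24/53.

0.4528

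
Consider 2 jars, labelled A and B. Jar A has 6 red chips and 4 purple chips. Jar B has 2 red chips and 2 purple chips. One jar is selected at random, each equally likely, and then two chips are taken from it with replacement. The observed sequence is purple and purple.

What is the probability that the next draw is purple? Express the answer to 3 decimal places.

0.461

For each hypothesis, P(data | H) works out to: P(data | jar A) = (4/10)(4/10) = 4/25; P(data | jar B) = (2/4)(2/4) = 1/4.
The prior-weighted likelihoods are 1/2 · 4/25 = 2/25, 1/2 · 1/4 = 1/8; these sum to 41/200.
Normalising, the posterior is P(jar A | data) = 16/41, P(jar B | data) = 25/41.
The predictive probability is P(purple next | data) = (2/5)(16/41) + (1/2)(25/41) = 189/410.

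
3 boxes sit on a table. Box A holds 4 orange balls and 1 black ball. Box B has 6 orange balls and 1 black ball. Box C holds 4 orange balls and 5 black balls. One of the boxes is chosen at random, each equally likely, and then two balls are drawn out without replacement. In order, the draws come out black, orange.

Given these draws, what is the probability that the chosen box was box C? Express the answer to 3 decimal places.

0.448

Under each hypothesis, the probability of the observed sequence is: P(data | box A) = (1/5)(4/4) = 0.2; P(data | box B) = (1/7)(6/6) = 0.14286; P(data | box C) = (5/9)(4/8) = 0.27778.
Weighting by the prior gives 1/3 · 0.2 = 0.066667, 1/3 · 0.14286 = 0.047619, 1/3 · 0.27778 = 0.092593; these sum to 0.20688.
So P(box C | data) = (0.092593) / (0.20688) = 0.44757.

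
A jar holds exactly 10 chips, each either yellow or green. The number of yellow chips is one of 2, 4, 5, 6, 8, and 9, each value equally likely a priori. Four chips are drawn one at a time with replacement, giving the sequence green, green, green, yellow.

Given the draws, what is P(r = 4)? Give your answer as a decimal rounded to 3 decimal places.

0.291

The likelihood of the observed sequence under each hypothesis: P(data | r = 2) = (8/10)(8/10)(8/10)(2/10) = 0.1024; P(data | r = 4) = (6/10)(6/10)(6/10)(4/10) = 0.0864; P(data | r = 5) = (5/10)(5/10)(5/10)(5/10) = 0.0625; P(data | r = 6) = (4/10)(4/10)(4/10)(6/10) = 0.0384; P(data | r = 8) = (2/10)(2/10)(2/10)(8/10) = 0.0064; P(data | r = 9) = (1/10)(1/10)(1/10)(9/10) = 0.0009.
Multiplying each by its prior: 1/6 · 0.1024 = 0.017067, 1/6 · 0.0864 = 0.0144, 1/6 · 0.0625 = 0.010417, 1/6 · 0.0384 = 0.0064, 1/6 · 0.0064 = 0.0010667, 1/6 · 0.0009 = 0.00015; these sum to 0.0495.
Hence P(r = 4 | data) = (0.0144) / (0.0495) = 0.29091.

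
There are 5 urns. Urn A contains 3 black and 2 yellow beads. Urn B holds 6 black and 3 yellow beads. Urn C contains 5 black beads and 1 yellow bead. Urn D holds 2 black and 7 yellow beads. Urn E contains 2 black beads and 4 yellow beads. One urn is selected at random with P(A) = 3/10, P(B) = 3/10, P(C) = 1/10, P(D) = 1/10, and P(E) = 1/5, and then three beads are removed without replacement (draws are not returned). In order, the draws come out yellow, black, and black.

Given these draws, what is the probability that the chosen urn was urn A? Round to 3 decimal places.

0.410

For each hypothesis, P(data | H) works out to: P(data | urn A) = (2/5)(3/4)(2/3) = 0.2; P(data | urn B) = (3/9)(6/8)(5/7) = 0.17857; P(data | urn C) = (1/6)(5/5)(4/4) = 0.16667; P(data | urn D) = (7/9)(2/8)(1/7) = 0.027778; P(data | urn E) = (4/6)(2/5)(1/4) = 0.066667.
Weighting by the prior gives 3/10 · 0.2 = 0.06, 3/10 · 0.17857 = 0.053571, 1/10 · 0.16667 = 0.016667, 1/10 · 0.027778 = 0.0027778, 1/5 · 0.066667 = 0.013333; summing to 0.14635.
Hence P(urn A | data) = (0.06) / (0.14635) = 0.40998.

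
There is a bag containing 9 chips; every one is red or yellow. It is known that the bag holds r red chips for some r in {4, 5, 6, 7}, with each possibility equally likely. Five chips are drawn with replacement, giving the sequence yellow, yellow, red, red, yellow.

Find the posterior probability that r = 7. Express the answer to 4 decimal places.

For each hypothesis, P(data | H) works out to: P(data | r = 4) = (5/9)(5/9)(4/9)(4/9)(5/9) = 0.03387; P(data | r = 5) = (4/9)(4/9)(5/9)(5/9)(4/9) = 0.027096; P(data | r = 6) = (3/9)(3/9)(6/9)(6/9)(3/9) = 0.016461; P(data | r = 7) = (2/9)(2/9)(7/9)(7/9)(2/9) = 0.0066386.
The prior-weighted likelihoods are 1/4 · 0.03387 = 0.0084675, 1/4 · 0.027096 = 0.006774, 1/4 · 0.016461 = 0.0041152, 1/4 · 0.0066386 = 0.0016596; summing to 0.021016.
By Bayes' rule, P(r = 7 | data) = (0.0016596) / (0.021016) = 0.078969.

0.0790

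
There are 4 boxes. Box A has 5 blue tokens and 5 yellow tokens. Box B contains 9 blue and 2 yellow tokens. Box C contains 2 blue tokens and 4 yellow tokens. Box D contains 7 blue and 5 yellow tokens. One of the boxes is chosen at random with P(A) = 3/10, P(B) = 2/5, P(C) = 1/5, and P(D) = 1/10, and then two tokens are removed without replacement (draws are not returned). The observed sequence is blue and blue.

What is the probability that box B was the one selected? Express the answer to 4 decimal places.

For each hypothesis, P(data | H) works out to: P(data | box A) = (5/10)(4/9) = 0.22222; P(data | box B) = (9/11)(8/10) = 0.65455; P(data | box C) = (2/6)(1/5) = 0.066667; P(data | box D) = (7/12)(6/11) = 0.31818.
Multiplying each by its prior: 3/10 · 0.22222 = 0.066667, 2/5 · 0.65455 = 0.26182, 1/5 · 0.066667 = 0.013333, 1/10 · 0.31818 = 0.031818; with total 0.37364.
So P(box B | data) = (0.26182) / (0.37364) = 0.70073.

0.7007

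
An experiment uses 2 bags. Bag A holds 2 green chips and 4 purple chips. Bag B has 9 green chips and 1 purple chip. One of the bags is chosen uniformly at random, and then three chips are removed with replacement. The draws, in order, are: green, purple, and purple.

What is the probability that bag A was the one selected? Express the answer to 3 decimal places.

0.943

For each hypothesis, P(data | H) works out to: P(data | bag A) = (2/6)(4/6)(4/6) = 0.14815; P(data | bag B) = (9/10)(1/10)(1/10) = 0.009.
Weighting by the prior gives 1/2 · 0.14815 = 0.074074, 1/2 · 0.009 = 0.0045; these sum to 0.078574.
Therefore the posterior P(bag A | data) = (0.074074) / (0.078574) = 0.94273.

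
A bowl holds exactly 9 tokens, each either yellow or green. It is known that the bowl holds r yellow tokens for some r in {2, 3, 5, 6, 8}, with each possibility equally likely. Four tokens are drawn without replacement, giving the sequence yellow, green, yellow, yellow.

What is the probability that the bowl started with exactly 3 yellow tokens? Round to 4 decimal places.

0.0370

Compute the likelihood of the observed sequence for each case: P(data | r = 2) = (2/9)(7/8)(1/7)(0/6) = 0; P(data | r = 3) = (3/9)(6/8)(2/7)(1/6) = 1/84; P(data | r = 5) = (5/9)(4/8)(4/7)(3/6) = 5/63; P(data | r = 6) = (6/9)(3/8)(5/7)(4/6) = 5/42; P(data | r = 8) = (8/9)(1/8)(7/7)(6/6) = 1/9.
Multiplying each by its prior: 1/5 · 0 = 0, 1/5 · 1/84 = 1/420, 1/5 · 5/63 = 1/63, 1/5 · 5/42 = 1/42, 1/5 · 1/9 = 1/45; summing to 9/140.
Hence P(r = 3 | data) = (1/420) / (9/140) = 1/27.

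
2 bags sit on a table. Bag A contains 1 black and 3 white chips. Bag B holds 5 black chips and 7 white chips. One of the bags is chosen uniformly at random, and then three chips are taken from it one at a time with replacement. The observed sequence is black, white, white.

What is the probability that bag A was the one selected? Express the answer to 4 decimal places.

Compute the likelihood of the observed sequence for each case: P(data | bag A) = (1/4)(3/4)(3/4) = 0.14062; P(data | bag B) = (5/12)(7/12)(7/12) = 0.14178.
Weighting by the prior gives 1/2 · 0.14062 = 0.070312, 1/2 · 0.14178 = 0.070891; with total 0.1412.
Therefore the posterior P(bag A | data) = (0.070312) / (0.1412) = 0.49795.

0.4980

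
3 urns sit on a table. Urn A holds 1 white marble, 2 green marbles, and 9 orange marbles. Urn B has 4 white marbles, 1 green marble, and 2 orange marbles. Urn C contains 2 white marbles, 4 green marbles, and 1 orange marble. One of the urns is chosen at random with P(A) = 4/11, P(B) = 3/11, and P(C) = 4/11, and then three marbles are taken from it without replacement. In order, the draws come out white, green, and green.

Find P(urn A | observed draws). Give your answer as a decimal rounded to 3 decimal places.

0.013

The likelihood of the observed sequence under each hypothesis: P(data | urn A) = (1/12)(2/11)(1/10) = 0.0015152; P(data | urn B) = (4/7)(1/6)(0/5) = 0; P(data | urn C) = (2/7)(4/6)(3/5) = 0.11429.
Multiplying each by its prior: 4/11 · 0.0015152 = 0.00055096, 3/11 · 0 = 0, 4/11 · 0.11429 = 0.041558; with total 0.042109.
So P(urn A | data) = (0.00055096) / (0.042109) = 0.013084.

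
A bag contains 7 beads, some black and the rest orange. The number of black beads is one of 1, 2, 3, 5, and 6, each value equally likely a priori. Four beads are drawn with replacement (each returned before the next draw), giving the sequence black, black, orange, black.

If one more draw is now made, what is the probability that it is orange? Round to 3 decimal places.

The likelihood of the observed sequence under each hypothesis: P(data | r = 1) = (1/7)(1/7)(6/7)(1/7) = 0.002499; P(data | r = 2) = (2/7)(2/7)(5/7)(2/7) = 0.01666; P(data | r = 3) = (3/7)(3/7)(4/7)(3/7) = 0.044981; P(data | r = 5) = (5/7)(5/7)(2/7)(5/7) = 0.10412; P(data | r = 6) = (6/7)(6/7)(1/7)(6/7) = 0.089963.
Multiplying each by its prior: 1/5 · 0.002499 = 0.00049979, 1/5 · 0.01666 = 0.0033319, 1/5 · 0.044981 = 0.0089963, 1/5 · 0.10412 = 0.020825, 1/5 · 0.089963 = 0.017993; with total 0.051645.
Dividing through by the total gives posterior P(r = 1 | data) = 0.0096774, P(r = 2 | data) = 0.064516, P(r = 3 | data) = 0.17419, P(r = 5 | data) = 0.40323, P(r = 6 | data) = 0.34839.
The predictive probability is P(orange next | data) = (6/7)(0.0096774) + (5/7)(0.064516) + (4/7)(0.17419) + (2/7)(0.40323) + (1/7)(0.34839) = 0.31889.

0.319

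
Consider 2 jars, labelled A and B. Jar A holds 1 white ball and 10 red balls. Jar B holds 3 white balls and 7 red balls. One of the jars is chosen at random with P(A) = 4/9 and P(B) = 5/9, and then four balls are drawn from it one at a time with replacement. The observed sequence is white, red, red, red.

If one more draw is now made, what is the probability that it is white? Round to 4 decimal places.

Under each hypothesis, the probability of the observed sequence is: P(data | jar A) = (1/11)(10/11)(10/11)(10/11) = 0.068301; P(data | jar B) = (3/10)(7/10)(7/10)(7/10) = 0.1029.
The prior-weighted likelihoods are 4/9 · 0.068301 = 0.030356, 5/9 · 0.1029 = 0.057167; with total 0.087523.
Normalising, the posterior is P(jar A | data) = 0.34684, P(jar B | data) = 0.65316.
So P(white next | data) = Σ P(white next | H) P(H | data) = (1/11)(0.34684) + (3/10)(0.65316) = 0.22748.

0.2275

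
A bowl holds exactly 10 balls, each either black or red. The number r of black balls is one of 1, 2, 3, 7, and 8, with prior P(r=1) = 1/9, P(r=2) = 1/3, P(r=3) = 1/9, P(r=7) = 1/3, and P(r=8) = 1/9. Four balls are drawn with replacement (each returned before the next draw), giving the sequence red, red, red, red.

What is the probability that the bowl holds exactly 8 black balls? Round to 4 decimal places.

0.0007

For each hypothesis, P(data | H) works out to: P(data | r = 1) = (9/10)(9/10)(9/10)(9/10) = 0.6561; P(data | r = 2) = (8/10)(8/10)(8/10)(8/10) = 0.4096; P(data | r = 3) = (7/10)(7/10)(7/10)(7/10) = 0.2401; P(data | r = 7) = (3/10)(3/10)(3/10)(3/10) = 0.0081; P(data | r = 8) = (2/10)(2/10)(2/10)(2/10) = 0.0016.
Multiplying each by its prior: 1/9 · 0.6561 = 0.0729, 1/3 · 0.4096 = 0.13653, 1/9 · 0.2401 = 0.026678, 1/3 · 0.0081 = 0.0027, 1/9 · 0.0016 = 0.00017778; these sum to 0.23899.
Therefore the posterior P(r = 8 | data) = (0.00017778) / (0.23899) = 0.00074387.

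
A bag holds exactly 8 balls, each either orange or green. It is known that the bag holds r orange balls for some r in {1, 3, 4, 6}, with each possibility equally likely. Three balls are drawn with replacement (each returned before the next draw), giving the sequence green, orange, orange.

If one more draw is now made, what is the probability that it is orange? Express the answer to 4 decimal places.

For each hypothesis, P(data | H) works out to: P(data | r = 1) = (7/8)(1/8)(1/8) = 0.013672; P(data | r = 3) = (5/8)(3/8)(3/8) = 0.087891; P(data | r = 4) = (4/8)(4/8)(4/8) = 0.125; P(data | r = 6) = (2/8)(6/8)(6/8) = 0.14062.
Weighting by the prior gives 1/4 · 0.013672 = 0.003418, 1/4 · 0.087891 = 0.021973, 1/4 · 0.125 = 0.03125, 1/4 · 0.14062 = 0.035156; these sum to 0.091797.
Dividing through by the total gives posterior P(r = 1 | data) = 0.037234, P(r = 3 | data) = 0.23936, P(r = 4 | data) = 0.34043, P(r = 6 | data) = 0.38298.
So P(orange next | data) = Σ P(orange next | H) P(H | data) = (1/8)(0.037234) + (3/8)(0.23936) + (1/2)(0.34043) + (3/4)(0.38298) = 0.55186.

0.5519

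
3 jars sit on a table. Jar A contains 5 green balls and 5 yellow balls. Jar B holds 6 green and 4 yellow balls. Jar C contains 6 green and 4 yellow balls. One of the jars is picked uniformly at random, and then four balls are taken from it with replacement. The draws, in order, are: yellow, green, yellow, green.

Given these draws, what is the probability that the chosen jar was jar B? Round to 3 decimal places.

The likelihood of the observed sequence under each hypothesis: P(data | jar A) = (5/10)(5/10)(5/10)(5/10) = 0.0625; P(data | jar B) = (4/10)(6/10)(4/10)(6/10) = 0.0576; P(data | jar C) = (4/10)(6/10)(4/10)(6/10) = 0.0576.
The prior-weighted likelihoods are 1/3 · 0.0625 = 0.020833, 1/3 · 0.0576 = 0.0192, 1/3 · 0.0576 = 0.0192; these sum to 0.059233.
So P(jar B | data) = (0.0192) / (0.059233) = 0.32414.

0.324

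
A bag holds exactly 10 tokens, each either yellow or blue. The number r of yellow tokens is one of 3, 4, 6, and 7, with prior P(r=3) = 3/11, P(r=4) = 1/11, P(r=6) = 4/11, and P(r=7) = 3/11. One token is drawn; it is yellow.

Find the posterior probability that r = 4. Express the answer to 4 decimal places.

Under each hypothesis, the probability of this draw is: P(data | r = 3) = (3/10) = 3/10; P(data | r = 4) = (4/10) = 2/5; P(data | r = 6) = (6/10) = 3/5; P(data | r = 7) = (7/10) = 7/10.
Multiplying each by its prior: 3/11 · 3/10 = 9/110, 1/11 · 2/5 = 2/55, 4/11 · 3/5 = 12/55, 3/11 · 7/10 = 21/110; summing to 29/55.
Therefore the posterior P(r = 4 | data) = (2/55) / (29/55) = 2/29.

0.0690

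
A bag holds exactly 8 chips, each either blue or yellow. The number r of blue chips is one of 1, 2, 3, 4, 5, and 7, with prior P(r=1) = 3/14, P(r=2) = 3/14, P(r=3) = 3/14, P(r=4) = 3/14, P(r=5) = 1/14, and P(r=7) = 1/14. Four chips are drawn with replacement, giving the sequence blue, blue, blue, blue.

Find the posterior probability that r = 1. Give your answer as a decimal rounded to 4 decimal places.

For each hypothesis, P(data | H) works out to: P(data | r = 1) = (1/8)(1/8)(1/8)(1/8) = 0.00024414; P(data | r = 2) = (2/8)(2/8)(2/8)(2/8) = 0.0039062; P(data | r = 3) = (3/8)(3/8)(3/8)(3/8) = 0.019775; P(data | r = 4) = (4/8)(4/8)(4/8)(4/8) = 0.0625; P(data | r = 5) = (5/8)(5/8)(5/8)(5/8) = 0.15259; P(data | r = 7) = (7/8)(7/8)(7/8)(7/8) = 0.58618.
Multiplying each by its prior: 3/14 · 0.00024414 = 5.2316e-05, 3/14 · 0.0039062 = 0.00083705, 3/14 · 0.019775 = 0.0042376, 3/14 · 0.0625 = 0.013393, 1/14 · 0.15259 = 0.010899, 1/14 · 0.58618 = 0.04187; these sum to 0.071289.
By Bayes' rule, P(r = 1 | data) = (5.2316e-05) / (0.071289) = 0.00073386.

0.0007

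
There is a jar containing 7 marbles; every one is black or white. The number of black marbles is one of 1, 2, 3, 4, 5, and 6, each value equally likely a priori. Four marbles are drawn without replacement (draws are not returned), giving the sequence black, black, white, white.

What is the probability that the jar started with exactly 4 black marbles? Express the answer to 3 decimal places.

0.321

For each hypothesis, P(data | H) works out to: P(data | r = 1) = (1/7)(0/6) = 0; P(data | r = 2) = (2/7)(1/6)(5/5)(4/4) = 1/21; P(data | r = 3) = (3/7)(2/6)(4/5)(3/4) = 3/35; P(data | r = 4) = (4/7)(3/6)(3/5)(2/4) = 3/35; P(data | r = 5) = (5/7)(4/6)(2/5)(1/4) = 1/21; P(data | r = 6) = (6/7)(5/6)(1/5)(0/4) = 0.
The prior-weighted likelihoods are 1/6 · 0 = 0, 1/6 · 1/21 = 1/126, 1/6 · 3/35 = 1/70, 1/6 · 3/35 = 1/70, 1/6 · 1/21 = 1/126, 1/6 · 0 = 0; these sum to 2/45.
Hence P(r = 4 | data) = (1/70) / (2/45) = 9/28.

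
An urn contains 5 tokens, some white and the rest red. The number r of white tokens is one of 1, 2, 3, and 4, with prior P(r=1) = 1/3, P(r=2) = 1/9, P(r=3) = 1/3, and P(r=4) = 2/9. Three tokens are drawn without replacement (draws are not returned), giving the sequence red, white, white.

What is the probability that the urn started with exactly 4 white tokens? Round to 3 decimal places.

0.364

Under each hypothesis, the probability of the observed sequence is: P(data | r = 1) = (4/5)(1/4)(0/3) = 0; P(data | r = 2) = (3/5)(2/4)(1/3) = 1/10; P(data | r = 3) = (2/5)(3/4)(2/3) = 1/5; P(data | r = 4) = (1/5)(4/4)(3/3) = 1/5.
The prior-weighted likelihoods are 1/3 · 0 = 0, 1/9 · 1/10 = 1/90, 1/3 · 1/5 = 1/15, 2/9 · 1/5 = 2/45; these sum to 11/90.
Hence P(r = 4 | data) = (2/45) / (11/90) = 4/11.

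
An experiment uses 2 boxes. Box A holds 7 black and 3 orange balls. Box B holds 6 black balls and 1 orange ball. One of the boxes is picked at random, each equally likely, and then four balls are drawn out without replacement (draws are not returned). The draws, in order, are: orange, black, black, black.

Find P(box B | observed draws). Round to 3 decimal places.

For each hypothesis, P(data | H) works out to: P(data | box A) = (3/10)(7/9)(6/8)(5/7) = 1/8; P(data | box B) = (1/7)(6/6)(5/5)(4/4) = 1/7.
Multiplying each by its prior: 1/2 · 1/8 = 1/16, 1/2 · 1/7 = 1/14; summing to 15/112.
By Bayes' rule, P(box B | data) = (1/14) / (15/112) = 8/15.

0.533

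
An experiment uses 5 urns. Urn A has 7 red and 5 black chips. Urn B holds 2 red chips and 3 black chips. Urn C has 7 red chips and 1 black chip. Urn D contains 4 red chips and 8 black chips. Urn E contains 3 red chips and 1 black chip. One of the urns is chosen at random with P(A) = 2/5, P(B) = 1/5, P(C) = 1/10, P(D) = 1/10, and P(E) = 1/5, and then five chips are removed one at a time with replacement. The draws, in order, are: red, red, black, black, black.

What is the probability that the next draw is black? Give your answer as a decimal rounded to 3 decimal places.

0.497

Under each hypothesis, the probability of the observed sequence is: P(data | urn A) = (7/12)(7/12)(5/12)(5/12)(5/12) = 0.024615; P(data | urn B) = (2/5)(2/5)(3/5)(3/5)(3/5) = 0.03456; P(data | urn C) = (7/8)(7/8)(1/8)(1/8)(1/8) = 0.0014954; P(data | urn D) = (4/12)(4/12)(8/12)(8/12)(8/12) = 0.032922; P(data | urn E) = (3/4)(3/4)(1/4)(1/4)(1/4) = 0.0087891.
Weighting by the prior gives 2/5 · 0.024615 = 0.009846, 1/5 · 0.03456 = 0.006912, 1/10 · 0.0014954 = 0.00014954, 1/10 · 0.032922 = 0.0032922, 1/5 · 0.0087891 = 0.0017578; summing to 0.021958.
Dividing through by the total gives posterior P(urn A | data) = 0.44841, P(urn B | data) = 0.31479, P(urn C | data) = 0.0068102, P(urn D | data) = 0.14993, P(urn E | data) = 0.080055.
The predictive probability is P(black next | data) = (5/12)(0.44841) + (3/5)(0.31479) + (1/8)(0.0068102) + (2/3)(0.14993) + (1/4)(0.080055) = 0.49653.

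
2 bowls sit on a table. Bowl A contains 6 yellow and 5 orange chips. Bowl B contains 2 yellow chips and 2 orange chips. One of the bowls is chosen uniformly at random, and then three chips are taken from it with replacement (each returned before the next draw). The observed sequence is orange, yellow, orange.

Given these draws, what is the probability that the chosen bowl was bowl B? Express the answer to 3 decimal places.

For each hypothesis, P(data | H) works out to: P(data | bowl A) = (5/11)(6/11)(5/11) = 0.1127; P(data | bowl B) = (2/4)(2/4)(2/4) = 0.125.
Multiplying each by its prior: 1/2 · 0.1127 = 0.056349, 1/2 · 0.125 = 0.0625; with total 0.11885.
Therefore the posterior P(bowl B | data) = (0.0625) / (0.11885) = 0.52588.

0.526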